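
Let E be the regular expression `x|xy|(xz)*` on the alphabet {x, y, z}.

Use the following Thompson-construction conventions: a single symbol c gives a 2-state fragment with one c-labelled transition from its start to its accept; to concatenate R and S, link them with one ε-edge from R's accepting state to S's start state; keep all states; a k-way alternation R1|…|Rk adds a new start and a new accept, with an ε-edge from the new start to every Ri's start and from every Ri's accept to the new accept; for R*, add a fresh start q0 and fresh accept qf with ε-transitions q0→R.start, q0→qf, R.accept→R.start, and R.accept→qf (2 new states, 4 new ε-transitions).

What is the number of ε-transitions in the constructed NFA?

12

Bottom-up over the parse tree:
Each of the 5 symbol leaves contributes 0 ε-transitions.
  xy = 1 ε-transition
  xz = 1 ε-transition
  (xz)* = 5 ε-transitions
  x|xy|(xz)* = 12 ε-transitions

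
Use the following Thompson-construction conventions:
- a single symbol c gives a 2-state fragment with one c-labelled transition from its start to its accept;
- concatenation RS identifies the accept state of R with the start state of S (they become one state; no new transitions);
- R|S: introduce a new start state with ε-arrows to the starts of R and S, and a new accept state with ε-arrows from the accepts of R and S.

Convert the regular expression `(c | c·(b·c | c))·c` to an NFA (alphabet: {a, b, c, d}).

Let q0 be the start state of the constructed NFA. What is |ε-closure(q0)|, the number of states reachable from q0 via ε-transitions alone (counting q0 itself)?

Compute the ε-closure size of each fragment's start state recursively; a symbol fragment's start has no outgoing ε-edge, so its closure is just itself (size 1).
  b·c — C equals the left operand's closure size = 1 (its accept is not ε-reachable, so the closure stops there)
  b·c | c — C = 1 + 1 + 1 = 3 (the new accept is not ε-reachable since no branch accepts ε)
  c·(b·c | c) — same as the first factor's closure: C = 1
  c | c·(b·c | c) — C = 1 + 1 + 1 = 3 (the new accept is not ε-reachable since no branch accepts ε)
  (c | c·(b·c | c))·c — C equals the left operand's closure size = 3 (its accept is not ε-reachable, so the closure stops there)

3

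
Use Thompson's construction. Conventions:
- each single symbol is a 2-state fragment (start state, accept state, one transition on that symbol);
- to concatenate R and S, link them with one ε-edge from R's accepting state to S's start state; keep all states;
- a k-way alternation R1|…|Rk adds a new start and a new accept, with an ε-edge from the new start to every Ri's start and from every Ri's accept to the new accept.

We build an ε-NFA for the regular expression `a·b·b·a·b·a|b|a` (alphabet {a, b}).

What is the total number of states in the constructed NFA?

By structural recursion:
Each of the 8 symbol leaves contributes a 2-state fragment.
  a·b·b·a·b·a = 12 states
  a·b·b·a·b·a|b|a = 18 states

18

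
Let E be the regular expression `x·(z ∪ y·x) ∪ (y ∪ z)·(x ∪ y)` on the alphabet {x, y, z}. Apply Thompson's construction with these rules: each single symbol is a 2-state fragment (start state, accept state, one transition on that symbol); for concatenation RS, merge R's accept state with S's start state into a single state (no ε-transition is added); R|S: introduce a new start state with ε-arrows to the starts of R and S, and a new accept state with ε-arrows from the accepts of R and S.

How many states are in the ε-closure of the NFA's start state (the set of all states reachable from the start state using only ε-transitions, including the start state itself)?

Work bottom-up. For each fragment F, track |ε-closure(F.start)| and whether F's accept lies in that closure (i.e. whether F accepts ε). A single-symbol fragment has closure size 1 and does not accept ε.
  y·x → C equals the left operand's closure size = 1 (its accept is not ε-reachable, so the closure stops there)
  z ∪ y·x → new start ε-reaches every alternative's start; none of them accept ε, so the new accept is not reached: C = 1 + 1 + 1 = 3
  x·(z ∪ y·x) → same as the first factor's closure: C = 1
  y ∪ z → C = 1 + 1 + 1 = 3 (the new accept is not ε-reachable since no branch accepts ε)
  x ∪ y → C = 1 + 1 + 1 = 3 (the new accept is not ε-reachable since no branch accepts ε)
  (y ∪ z)·(x ∪ y) → C equals the left operand's closure size = 3 (its accept is not ε-reachable, so the closure stops there)
  x·(z ∪ y·x) ∪ (y ∪ z)·(x ∪ y) → new start ε-reaches every alternative's start; none of them accept ε, so the new accept is not reached: C = 1 + 1 + 3 = 5

5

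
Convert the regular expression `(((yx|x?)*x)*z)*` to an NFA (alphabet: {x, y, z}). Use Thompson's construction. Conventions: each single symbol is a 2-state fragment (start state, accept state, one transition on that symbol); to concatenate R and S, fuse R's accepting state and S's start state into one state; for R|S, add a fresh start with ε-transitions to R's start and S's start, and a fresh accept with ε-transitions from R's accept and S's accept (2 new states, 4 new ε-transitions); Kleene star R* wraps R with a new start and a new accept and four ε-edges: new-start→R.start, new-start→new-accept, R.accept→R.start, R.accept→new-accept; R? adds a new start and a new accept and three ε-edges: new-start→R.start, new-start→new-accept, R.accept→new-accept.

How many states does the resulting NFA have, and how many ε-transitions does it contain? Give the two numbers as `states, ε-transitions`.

Bottom-up over the parse tree:
Each of the 5 symbol leaves contributes 2 states and 0 ε-transitions.
  yx : 3 states, 0 ε-transitions
  x? : 4 states, 3 ε-transitions
  yx|x? : 9 states, 7 ε-transitions
  (yx|x?)* : 11 states, 11 ε-transitions
  (yx|x?)*x : 12 states, 11 ε-transitions
  ((yx|x?)*x)* : 14 states, 15 ε-transitions
  ((yx|x?)*x)*z : 15 states, 15 ε-transitions
  (((yx|x?)*x)*z)* : 17 states, 19 ε-transitions

17, 19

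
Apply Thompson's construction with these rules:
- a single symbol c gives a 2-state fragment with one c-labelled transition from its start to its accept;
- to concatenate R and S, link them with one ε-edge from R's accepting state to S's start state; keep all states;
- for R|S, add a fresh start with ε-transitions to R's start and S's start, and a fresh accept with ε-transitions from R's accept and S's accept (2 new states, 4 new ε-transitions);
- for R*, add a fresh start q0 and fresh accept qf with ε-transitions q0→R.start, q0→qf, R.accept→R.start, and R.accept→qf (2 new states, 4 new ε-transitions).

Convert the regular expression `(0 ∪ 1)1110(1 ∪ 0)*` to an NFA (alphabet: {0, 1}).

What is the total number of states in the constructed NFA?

By structural recursion:
Each of the 8 symbol leaves contributes a 2-state fragment.
  0 ∪ 1 — 6 states
  1 ∪ 0 — 6 states
  (1 ∪ 0)* — 8 states
  (0 ∪ 1)1110(1 ∪ 0)* — 22 states

22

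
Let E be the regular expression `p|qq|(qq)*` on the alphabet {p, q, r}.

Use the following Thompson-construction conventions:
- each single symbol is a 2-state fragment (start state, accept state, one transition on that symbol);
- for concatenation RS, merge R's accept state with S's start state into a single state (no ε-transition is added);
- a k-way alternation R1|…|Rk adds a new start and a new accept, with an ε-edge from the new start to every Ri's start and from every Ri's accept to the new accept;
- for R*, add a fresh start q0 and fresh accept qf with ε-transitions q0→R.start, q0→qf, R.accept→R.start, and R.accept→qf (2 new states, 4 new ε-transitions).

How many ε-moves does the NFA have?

Per subexpression:
Each of the 5 symbol leaves contributes 0 ε-transitions.
  qq → 0 ε-transitions
  qq → 0 ε-transitions
  (qq)* → 4 ε-transitions
  p|qq|(qq)* → 10 ε-transitions

10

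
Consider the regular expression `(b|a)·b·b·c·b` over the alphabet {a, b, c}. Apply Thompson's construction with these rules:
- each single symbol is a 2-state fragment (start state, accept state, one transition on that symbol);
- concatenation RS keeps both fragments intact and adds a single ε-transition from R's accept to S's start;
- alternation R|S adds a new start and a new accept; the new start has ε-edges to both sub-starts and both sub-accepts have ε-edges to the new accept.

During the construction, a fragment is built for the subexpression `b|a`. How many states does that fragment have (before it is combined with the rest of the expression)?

6

Fragment for `b|a`:
Each of the 2 symbol leaves contributes a 2-state fragment.
  b|a = 6 states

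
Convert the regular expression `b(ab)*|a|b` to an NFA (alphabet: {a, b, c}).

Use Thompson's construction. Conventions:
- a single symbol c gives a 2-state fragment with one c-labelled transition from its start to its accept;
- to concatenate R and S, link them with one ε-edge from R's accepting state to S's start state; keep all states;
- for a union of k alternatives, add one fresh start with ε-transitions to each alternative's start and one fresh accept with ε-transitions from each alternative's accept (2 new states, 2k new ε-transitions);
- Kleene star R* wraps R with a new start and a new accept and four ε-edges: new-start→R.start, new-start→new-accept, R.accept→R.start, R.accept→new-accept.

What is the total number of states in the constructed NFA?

14

Building bottom-up:
Each of the 5 symbol leaves contributes a 2-state fragment.
  ab — 4 states
  (ab)* — 6 states
  b(ab)* — 8 states
  b(ab)*|a|b — 14 states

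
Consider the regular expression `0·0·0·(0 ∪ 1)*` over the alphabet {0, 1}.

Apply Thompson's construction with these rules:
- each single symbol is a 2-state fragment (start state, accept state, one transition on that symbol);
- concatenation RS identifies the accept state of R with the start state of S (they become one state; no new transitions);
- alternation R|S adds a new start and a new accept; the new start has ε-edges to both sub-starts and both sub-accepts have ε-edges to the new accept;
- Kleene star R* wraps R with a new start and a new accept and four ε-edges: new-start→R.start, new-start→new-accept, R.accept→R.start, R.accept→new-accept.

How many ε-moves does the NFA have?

8

Per subexpression:
Each of the 5 symbol leaves contributes 0 ε-transitions.
  0 ∪ 1 : 4 ε-transitions
  (0 ∪ 1)* : 8 ε-transitions
  0·0·0·(0 ∪ 1)* : 8 ε-transitions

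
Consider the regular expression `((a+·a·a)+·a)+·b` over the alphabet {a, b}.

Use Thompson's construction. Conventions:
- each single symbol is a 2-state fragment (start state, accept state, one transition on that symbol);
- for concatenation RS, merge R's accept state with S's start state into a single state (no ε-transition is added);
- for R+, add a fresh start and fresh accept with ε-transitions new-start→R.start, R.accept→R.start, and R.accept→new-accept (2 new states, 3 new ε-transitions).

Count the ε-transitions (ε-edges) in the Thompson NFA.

By structural recursion:
Each of the 5 symbol leaves contributes 0 ε-transitions.
  a+ — 3 ε-transitions
  a+·a·a — 3 ε-transitions
  (a+·a·a)+ — 6 ε-transitions
  (a+·a·a)+·a — 6 ε-transitions
  ((a+·a·a)+·a)+ — 9 ε-transitions
  ((a+·a·a)+·a)+·b — 9 ε-transitions

9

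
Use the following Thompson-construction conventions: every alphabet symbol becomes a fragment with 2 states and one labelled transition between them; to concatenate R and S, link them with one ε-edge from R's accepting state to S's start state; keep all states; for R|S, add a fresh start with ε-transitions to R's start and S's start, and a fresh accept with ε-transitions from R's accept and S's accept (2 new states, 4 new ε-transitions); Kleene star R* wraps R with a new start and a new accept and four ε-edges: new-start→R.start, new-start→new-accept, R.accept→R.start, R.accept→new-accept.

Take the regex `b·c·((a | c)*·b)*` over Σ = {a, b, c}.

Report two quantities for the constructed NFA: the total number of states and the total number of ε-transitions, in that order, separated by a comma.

16, 15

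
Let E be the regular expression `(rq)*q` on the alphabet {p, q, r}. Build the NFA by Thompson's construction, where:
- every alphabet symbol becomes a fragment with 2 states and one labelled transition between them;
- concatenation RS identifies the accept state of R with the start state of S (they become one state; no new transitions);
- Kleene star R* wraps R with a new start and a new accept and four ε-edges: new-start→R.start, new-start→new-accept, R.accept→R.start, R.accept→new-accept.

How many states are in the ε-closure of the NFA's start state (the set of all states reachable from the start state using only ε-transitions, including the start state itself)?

3

Work bottom-up. For each fragment F, track |ε-closure(F.start)| and whether F's accept lies in that closure (i.e. whether F accepts ε). A single-symbol fragment has closure size 1 and does not accept ε.
  rq : C equals the left operand's closure size = 1 (its accept is not ε-reachable, so the closure stops there)
  (rq)* : C = 1 (new start) + 1 (body) + 1 (new accept) = 3
  (rq)*q : the left operand accepts ε, so the closure extends into the next operand (the shared merged state is already counted); C = 3 + (1−1) = 3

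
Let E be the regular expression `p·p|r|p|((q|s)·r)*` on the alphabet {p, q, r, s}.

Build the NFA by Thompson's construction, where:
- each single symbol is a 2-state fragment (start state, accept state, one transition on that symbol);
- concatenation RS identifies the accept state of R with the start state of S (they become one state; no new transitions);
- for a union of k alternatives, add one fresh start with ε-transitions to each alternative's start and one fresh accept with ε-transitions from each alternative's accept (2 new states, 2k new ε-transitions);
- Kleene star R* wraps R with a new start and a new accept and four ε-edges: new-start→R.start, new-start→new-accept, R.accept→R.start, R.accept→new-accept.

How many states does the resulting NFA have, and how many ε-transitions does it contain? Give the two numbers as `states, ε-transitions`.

18, 16

By structural recursion:
Each of the 7 symbol leaves contributes 2 states and 0 ε-transitions.
  p·p → 3 states, 0 ε-transitions
  q|s → 6 states, 4 ε-transitions
  (q|s)·r → 7 states, 4 ε-transitions
  ((q|s)·r)* → 9 states, 8 ε-transitions
  p·p|r|p|((q|s)·r)* → 18 states, 16 ε-transitions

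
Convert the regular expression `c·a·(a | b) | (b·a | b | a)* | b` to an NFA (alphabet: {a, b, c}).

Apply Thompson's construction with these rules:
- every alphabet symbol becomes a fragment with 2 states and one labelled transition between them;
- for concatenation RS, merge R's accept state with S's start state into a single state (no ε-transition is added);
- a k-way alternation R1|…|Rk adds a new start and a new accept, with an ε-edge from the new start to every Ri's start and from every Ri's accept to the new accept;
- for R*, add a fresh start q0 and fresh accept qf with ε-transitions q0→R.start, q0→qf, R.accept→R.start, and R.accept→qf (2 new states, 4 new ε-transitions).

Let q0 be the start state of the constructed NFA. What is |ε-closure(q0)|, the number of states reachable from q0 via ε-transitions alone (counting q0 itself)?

Let C(F) = |ε-closure(F.start)| within fragment F, and note whether F accepts ε. Symbol fragments have C = 1 and do not accept ε. Then:
  a | b — |closure| = 1 + 1 + 1 = 3 (the new accept is not ε-reachable since no branch accepts ε)
  c·a·(a | b) — |closure| equals the left operand's closure size = 1 (its accept is not ε-reachable, so the closure stops there)
  b·a — same as the first factor's closure: |closure| = 1
  b·a | b | a — |closure| = 1 + 1 + 1 + 1 = 4 (the new accept is not ε-reachable since no branch accepts ε)
  (b·a | b | a)* — |closure| = 1 (new start) + 4 (body) + 1 (new accept) = 6
  c·a·(a | b) | (b·a | b | a)* | b — |closure| = 1 (new start) + (1 + 6 + 1) + 1 (new accept, since some branch ε-reaches its own accept) = 10

10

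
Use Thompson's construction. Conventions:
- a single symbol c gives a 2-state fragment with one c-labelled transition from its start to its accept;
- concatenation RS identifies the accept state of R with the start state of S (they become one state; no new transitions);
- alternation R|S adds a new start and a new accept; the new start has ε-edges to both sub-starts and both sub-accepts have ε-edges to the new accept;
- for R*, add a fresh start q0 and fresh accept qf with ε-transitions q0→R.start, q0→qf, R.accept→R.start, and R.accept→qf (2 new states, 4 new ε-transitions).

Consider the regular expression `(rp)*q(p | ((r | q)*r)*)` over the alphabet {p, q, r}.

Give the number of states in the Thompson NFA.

20

Building bottom-up:
Each of the 7 symbol leaves contributes a 2-state fragment.
  rp — 3 states
  (rp)* — 5 states
  r | q — 6 states
  (r | q)* — 8 states
  (r | q)*r — 9 states
  ((r | q)*r)* — 11 states
  p | ((r | q)*r)* — 15 states
  (rp)*q(p | ((r | q)*r)*) — 20 states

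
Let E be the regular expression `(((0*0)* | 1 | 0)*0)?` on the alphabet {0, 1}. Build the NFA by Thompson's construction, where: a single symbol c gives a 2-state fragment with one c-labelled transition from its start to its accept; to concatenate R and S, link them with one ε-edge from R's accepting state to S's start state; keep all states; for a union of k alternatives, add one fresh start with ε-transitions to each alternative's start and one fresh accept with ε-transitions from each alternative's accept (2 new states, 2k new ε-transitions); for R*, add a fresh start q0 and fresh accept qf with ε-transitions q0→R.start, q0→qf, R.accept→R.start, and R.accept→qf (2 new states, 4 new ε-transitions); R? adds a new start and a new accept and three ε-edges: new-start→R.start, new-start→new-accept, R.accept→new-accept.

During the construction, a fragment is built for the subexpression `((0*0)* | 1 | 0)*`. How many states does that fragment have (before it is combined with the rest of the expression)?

16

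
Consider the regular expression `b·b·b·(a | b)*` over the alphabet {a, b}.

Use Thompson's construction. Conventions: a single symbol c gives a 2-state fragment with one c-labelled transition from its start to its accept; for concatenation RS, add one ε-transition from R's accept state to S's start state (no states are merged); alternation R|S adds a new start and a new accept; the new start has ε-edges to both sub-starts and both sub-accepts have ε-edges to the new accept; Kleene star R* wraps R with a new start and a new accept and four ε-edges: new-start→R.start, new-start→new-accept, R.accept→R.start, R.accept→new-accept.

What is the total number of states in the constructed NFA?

Bottom-up over the parse tree:
Each of the 5 symbol leaves contributes a 2-state fragment.
  a | b — 6 states
  (a | b)* — 8 states
  b·b·b·(a | b)* — 14 states

14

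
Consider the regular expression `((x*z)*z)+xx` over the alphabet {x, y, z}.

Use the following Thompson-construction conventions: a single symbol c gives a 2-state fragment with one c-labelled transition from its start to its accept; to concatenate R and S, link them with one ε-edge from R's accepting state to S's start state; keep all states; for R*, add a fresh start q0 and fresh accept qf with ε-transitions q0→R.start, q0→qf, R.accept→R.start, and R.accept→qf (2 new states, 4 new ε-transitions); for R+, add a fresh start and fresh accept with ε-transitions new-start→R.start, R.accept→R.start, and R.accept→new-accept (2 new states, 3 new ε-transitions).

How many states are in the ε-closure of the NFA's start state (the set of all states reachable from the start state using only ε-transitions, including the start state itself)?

8

Compute the ε-closure size of each fragment's start state recursively; a symbol fragment's start has no outgoing ε-edge, so its closure is just itself (size 1).
  x* — C = 1 (new start) + 1 (body) + 1 (new accept) = 3
  x*z — C = 3 + 1 = 4 (closure spills across the concat boundary because the left factor accepts ε)
  (x*z)* — new start has ε-edges to the inner start and to the new accept, so C = 2 + 4 = 6
  (x*z)*z — the left operand accepts ε, so the closure extends into the next operand (via the concat ε-link); C = 6 + 1 = 7
  ((x*z)*z)+ — C = 1 + 7 = 8 (the body doesn't accept ε, so the new accept is not reached)
  ((x*z)*z)+xx — C equals the left operand's closure size = 8 (its accept is not ε-reachable, so the closure stops there)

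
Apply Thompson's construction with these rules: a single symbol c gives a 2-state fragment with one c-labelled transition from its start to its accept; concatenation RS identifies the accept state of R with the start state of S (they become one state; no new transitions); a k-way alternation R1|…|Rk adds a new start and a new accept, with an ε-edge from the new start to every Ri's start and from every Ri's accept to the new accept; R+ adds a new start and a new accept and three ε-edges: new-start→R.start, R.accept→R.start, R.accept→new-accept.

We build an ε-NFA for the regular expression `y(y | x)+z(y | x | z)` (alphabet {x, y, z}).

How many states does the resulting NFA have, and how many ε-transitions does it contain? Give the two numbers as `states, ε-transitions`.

By structural recursion:
Each of the 7 symbol leaves contributes 2 states and 0 ε-transitions.
  y | x → 6 states, 4 ε-transitions
  (y | x)+ → 8 states, 7 ε-transitions
  y | x | z → 8 states, 6 ε-transitions
  y(y | x)+z(y | x | z) → 17 states, 13 ε-transitions

17, 13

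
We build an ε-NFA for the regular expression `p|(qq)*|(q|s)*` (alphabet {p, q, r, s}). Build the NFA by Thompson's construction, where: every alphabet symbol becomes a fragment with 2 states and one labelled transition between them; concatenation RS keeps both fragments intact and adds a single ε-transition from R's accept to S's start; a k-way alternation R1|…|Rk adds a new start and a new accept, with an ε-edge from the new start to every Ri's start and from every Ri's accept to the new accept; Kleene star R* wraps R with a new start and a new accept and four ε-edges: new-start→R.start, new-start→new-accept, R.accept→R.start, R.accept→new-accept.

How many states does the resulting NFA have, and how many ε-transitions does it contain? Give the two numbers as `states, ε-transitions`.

Recursing over subexpressions:
Each of the 5 symbol leaves contributes 2 states and 0 ε-transitions.
  qq : 4 states, 1 ε-transition
  (qq)* : 6 states, 5 ε-transitions
  q|s : 6 states, 4 ε-transitions
  (q|s)* : 8 states, 8 ε-transitions
  p|(qq)*|(q|s)* : 18 states, 19 ε-transitions

18, 19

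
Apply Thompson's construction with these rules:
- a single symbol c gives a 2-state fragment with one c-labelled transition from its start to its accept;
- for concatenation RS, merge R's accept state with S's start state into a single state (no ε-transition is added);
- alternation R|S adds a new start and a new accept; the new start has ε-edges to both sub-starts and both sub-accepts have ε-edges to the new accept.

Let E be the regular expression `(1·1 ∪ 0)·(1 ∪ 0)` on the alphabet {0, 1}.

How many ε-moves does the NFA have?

Per subexpression:
Each of the 5 symbol leaves contributes 0 ε-transitions.
  1·1 — 0 ε-transitions
  1·1 ∪ 0 — 4 ε-transitions
  1 ∪ 0 — 4 ε-transitions
  (1·1 ∪ 0)·(1 ∪ 0) — 8 ε-transitions

8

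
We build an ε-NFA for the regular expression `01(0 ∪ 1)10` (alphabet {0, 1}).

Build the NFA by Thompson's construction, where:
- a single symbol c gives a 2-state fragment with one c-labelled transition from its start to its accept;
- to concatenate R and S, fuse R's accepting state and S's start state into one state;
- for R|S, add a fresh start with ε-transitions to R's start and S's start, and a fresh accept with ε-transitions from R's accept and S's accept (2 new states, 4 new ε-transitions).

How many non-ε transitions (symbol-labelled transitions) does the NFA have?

6

Building bottom-up:
Each of the 6 symbol leaves contributes exactly 1 symbol transition.
  0 ∪ 1 → 2 symbol transitions
  01(0 ∪ 1)10 → 6 symbol transitions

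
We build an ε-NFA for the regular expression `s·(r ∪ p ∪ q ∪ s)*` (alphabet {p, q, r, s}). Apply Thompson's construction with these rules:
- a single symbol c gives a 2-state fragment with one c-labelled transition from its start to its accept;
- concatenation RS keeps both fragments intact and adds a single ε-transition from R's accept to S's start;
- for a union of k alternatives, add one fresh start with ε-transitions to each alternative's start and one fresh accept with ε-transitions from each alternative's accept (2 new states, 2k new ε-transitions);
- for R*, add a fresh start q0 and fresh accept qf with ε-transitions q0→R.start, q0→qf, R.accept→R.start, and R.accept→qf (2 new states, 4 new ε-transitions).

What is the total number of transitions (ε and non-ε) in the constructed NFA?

Recursing over subexpressions:
Each of the 5 symbol leaves contributes 1 transition (1 symbol, 0 ε).
  r ∪ p ∪ q ∪ s = 12 transitions (4 symbol, 8 ε)
  (r ∪ p ∪ q ∪ s)* = 16 transitions (4 symbol, 12 ε)
  s·(r ∪ p ∪ q ∪ s)* = 18 transitions (5 symbol, 13 ε)

18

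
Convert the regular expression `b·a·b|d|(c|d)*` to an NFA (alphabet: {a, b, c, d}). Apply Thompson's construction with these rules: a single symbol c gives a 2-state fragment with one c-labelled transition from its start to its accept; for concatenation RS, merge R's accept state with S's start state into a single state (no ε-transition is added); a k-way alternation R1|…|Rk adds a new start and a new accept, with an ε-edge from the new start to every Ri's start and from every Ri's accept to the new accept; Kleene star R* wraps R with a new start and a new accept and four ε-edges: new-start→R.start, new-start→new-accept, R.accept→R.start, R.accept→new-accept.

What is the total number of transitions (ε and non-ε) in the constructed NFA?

20

Bottom-up over the parse tree:
Each of the 6 symbol leaves contributes 1 transition (1 symbol, 0 ε).
  b·a·b — 3 transitions (3 symbol, 0 ε)
  c|d — 6 transitions (2 symbol, 4 ε)
  (c|d)* — 10 transitions (2 symbol, 8 ε)
  b·a·b|d|(c|d)* — 20 transitions (6 symbol, 14 ε)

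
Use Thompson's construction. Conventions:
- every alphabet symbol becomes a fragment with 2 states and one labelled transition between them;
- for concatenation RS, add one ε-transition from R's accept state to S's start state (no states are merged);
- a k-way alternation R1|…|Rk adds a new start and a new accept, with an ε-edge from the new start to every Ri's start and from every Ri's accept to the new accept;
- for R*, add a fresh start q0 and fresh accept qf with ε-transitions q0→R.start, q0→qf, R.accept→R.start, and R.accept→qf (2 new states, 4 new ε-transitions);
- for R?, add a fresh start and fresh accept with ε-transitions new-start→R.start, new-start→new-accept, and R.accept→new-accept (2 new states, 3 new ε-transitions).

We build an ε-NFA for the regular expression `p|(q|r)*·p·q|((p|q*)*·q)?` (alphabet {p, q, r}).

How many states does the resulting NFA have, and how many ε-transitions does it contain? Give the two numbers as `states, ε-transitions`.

By structural recursion:
Each of the 8 symbol leaves contributes 2 states and 0 ε-transitions.
  q|r → 6 states, 4 ε-transitions
  (q|r)* → 8 states, 8 ε-transitions
  (q|r)*·p·q → 12 states, 10 ε-transitions
  q* → 4 states, 4 ε-transitions
  p|q* → 8 states, 8 ε-transitions
  (p|q*)* → 10 states, 12 ε-transitions
  (p|q*)*·q → 12 states, 13 ε-transitions
  ((p|q*)*·q)? → 14 states, 16 ε-transitions
  p|(q|r)*·p·q|((p|q*)*·q)? → 30 states, 32 ε-transitions

30, 32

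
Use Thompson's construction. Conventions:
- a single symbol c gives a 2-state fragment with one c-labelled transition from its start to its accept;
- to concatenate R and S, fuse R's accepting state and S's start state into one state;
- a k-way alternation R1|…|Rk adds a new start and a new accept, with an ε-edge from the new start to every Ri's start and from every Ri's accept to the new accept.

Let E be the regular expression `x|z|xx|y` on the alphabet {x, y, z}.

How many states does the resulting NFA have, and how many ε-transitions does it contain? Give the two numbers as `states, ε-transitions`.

Bottom-up over the parse tree:
Each of the 5 symbol leaves contributes 2 states and 0 ε-transitions.
  xx — 3 states, 0 ε-transitions
  x|z|xx|y — 11 states, 8 ε-transitions

11, 8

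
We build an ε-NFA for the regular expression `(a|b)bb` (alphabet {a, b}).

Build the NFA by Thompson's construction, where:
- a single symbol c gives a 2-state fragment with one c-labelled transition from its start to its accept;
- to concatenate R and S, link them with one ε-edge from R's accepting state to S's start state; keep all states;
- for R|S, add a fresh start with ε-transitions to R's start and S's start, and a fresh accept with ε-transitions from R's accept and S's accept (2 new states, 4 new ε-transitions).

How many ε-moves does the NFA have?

6

By structural recursion:
Each of the 4 symbol leaves contributes 0 ε-transitions.
  a|b → 4 ε-transitions
  (a|b)bb → 6 ε-transitions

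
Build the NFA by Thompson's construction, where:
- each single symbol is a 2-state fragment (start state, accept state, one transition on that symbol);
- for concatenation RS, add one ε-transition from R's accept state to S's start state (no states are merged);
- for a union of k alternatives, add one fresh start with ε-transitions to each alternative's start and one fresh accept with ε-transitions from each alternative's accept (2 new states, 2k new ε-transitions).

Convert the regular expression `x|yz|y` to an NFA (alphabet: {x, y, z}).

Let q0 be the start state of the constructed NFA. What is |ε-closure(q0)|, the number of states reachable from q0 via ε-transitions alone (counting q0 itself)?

4

Work bottom-up. For each fragment F, track |ε-closure(F.start)| and whether F's accept lies in that closure (i.e. whether F accepts ε). A single-symbol fragment has closure size 1 and does not accept ε.
  yz → same as the first factor's closure: C = 1
  x|yz|y → new start ε-reaches every alternative's start; none of them accept ε, so the new accept is not reached: C = 1 + 1 + 1 + 1 = 4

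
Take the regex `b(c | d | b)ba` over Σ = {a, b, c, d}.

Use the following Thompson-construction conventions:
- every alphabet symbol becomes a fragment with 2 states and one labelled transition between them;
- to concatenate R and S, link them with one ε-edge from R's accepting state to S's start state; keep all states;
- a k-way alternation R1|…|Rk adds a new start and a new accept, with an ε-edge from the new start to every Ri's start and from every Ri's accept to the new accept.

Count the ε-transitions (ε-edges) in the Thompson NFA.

9

By structural recursion:
Each of the 6 symbol leaves contributes 0 ε-transitions.
  c | d | b : 6 ε-transitions
  b(c | d | b)ba : 9 ε-transitions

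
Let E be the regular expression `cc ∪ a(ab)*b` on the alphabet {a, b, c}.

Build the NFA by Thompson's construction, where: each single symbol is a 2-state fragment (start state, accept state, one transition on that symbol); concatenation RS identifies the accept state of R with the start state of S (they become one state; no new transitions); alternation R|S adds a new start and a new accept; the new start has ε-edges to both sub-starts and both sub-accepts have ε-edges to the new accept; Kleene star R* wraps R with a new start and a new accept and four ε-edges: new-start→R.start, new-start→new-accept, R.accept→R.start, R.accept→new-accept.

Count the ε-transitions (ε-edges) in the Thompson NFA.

Per subexpression:
Each of the 6 symbol leaves contributes 0 ε-transitions.
  cc = 0 ε-transitions
  ab = 0 ε-transitions
  (ab)* = 4 ε-transitions
  a(ab)*b = 4 ε-transitions
  cc ∪ a(ab)*b = 8 ε-transitions

8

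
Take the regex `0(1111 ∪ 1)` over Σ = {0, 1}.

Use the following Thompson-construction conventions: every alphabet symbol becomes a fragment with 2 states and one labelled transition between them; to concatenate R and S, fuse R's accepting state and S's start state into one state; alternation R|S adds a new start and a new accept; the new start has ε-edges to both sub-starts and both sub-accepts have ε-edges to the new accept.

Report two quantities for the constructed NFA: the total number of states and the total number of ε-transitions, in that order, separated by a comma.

10, 4

By structural recursion:
Each of the 6 symbol leaves contributes 2 states and 0 ε-transitions.
  1111 = 5 states, 0 ε-transitions
  1111 ∪ 1 = 9 states, 4 ε-transitions
  0(1111 ∪ 1) = 10 states, 4 ε-transitions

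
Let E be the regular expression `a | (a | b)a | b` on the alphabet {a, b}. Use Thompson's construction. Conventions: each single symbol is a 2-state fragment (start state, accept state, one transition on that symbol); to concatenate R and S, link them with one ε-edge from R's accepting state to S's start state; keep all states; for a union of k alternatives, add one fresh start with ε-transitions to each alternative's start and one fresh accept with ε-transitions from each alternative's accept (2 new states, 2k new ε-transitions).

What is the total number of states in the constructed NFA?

14

Per subexpression:
Each of the 5 symbol leaves contributes a 2-state fragment.
  a | b = 6 states
  (a | b)a = 8 states
  a | (a | b)a | b = 14 states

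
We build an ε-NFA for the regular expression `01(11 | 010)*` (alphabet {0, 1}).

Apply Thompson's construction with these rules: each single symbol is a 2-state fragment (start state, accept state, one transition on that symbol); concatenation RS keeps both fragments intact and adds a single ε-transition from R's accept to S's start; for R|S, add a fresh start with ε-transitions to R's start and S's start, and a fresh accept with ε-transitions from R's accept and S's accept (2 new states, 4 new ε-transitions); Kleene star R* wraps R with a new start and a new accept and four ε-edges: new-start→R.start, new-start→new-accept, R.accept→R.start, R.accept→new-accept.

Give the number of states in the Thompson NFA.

18

Recursing over subexpressions:
Each of the 7 symbol leaves contributes a 2-state fragment.
  11 = 4 states
  010 = 6 states
  11 | 010 = 12 states
  (11 | 010)* = 14 states
  01(11 | 010)* = 18 states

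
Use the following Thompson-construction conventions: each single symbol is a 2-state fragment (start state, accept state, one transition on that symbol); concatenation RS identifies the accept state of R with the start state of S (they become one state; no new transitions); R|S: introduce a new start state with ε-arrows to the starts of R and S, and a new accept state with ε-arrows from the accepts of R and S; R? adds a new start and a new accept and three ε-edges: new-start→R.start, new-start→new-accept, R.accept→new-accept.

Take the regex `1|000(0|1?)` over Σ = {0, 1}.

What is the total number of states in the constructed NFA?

Recursing over subexpressions:
Each of the 6 symbol leaves contributes a 2-state fragment.
  1? → 4 states
  0|1? → 8 states
  000(0|1?) → 11 states
  1|000(0|1?) → 15 states

15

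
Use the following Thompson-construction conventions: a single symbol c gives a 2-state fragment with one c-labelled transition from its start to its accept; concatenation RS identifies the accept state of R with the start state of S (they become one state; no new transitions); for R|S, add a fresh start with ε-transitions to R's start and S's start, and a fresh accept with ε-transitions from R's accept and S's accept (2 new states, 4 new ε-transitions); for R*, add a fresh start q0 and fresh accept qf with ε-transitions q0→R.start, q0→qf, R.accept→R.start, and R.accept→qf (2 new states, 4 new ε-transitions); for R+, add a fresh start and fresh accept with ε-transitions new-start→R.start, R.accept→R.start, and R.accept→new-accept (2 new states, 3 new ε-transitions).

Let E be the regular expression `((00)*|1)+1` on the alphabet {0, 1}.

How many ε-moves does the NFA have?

11

Recursing over subexpressions:
Each of the 4 symbol leaves contributes 0 ε-transitions.
  00 — 0 ε-transitions
  (00)* — 4 ε-transitions
  (00)*|1 — 8 ε-transitions
  ((00)*|1)+ — 11 ε-transitions
  ((00)*|1)+1 — 11 ε-transitions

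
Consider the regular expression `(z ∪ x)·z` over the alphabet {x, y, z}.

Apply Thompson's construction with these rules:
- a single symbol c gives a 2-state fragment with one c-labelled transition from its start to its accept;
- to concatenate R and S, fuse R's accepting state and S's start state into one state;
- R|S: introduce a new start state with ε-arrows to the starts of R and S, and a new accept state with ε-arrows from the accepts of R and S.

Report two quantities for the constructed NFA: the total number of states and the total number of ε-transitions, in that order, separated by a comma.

7, 4

Per subexpression:
Each of the 3 symbol leaves contributes 2 states and 0 ε-transitions.
  z ∪ x : 6 states, 4 ε-transitions
  (z ∪ x)·z : 7 states, 4 ε-transitions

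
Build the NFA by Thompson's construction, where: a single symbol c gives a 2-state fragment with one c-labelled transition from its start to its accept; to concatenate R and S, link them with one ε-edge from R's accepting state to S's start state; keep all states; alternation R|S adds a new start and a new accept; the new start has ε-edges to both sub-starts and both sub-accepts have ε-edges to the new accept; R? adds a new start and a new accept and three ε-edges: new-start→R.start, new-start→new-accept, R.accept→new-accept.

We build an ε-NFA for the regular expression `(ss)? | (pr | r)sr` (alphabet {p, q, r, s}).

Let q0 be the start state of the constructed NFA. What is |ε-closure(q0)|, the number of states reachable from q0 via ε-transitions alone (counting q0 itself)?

8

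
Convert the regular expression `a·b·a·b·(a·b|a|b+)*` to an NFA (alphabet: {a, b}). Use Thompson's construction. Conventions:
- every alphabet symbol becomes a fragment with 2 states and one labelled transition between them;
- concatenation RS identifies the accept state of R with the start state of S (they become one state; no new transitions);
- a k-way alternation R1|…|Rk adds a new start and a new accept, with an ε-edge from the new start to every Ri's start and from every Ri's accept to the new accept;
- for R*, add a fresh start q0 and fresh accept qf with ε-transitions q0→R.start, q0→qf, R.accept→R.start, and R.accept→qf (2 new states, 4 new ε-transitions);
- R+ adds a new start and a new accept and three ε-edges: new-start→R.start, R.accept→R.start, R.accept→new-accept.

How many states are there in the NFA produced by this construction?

17

Bottom-up over the parse tree:
Each of the 8 symbol leaves contributes a 2-state fragment.
  a·b = 3 states
  b+ = 4 states
  a·b|a|b+ = 11 states
  (a·b|a|b+)* = 13 states
  a·b·a·b·(a·b|a|b+)* = 17 states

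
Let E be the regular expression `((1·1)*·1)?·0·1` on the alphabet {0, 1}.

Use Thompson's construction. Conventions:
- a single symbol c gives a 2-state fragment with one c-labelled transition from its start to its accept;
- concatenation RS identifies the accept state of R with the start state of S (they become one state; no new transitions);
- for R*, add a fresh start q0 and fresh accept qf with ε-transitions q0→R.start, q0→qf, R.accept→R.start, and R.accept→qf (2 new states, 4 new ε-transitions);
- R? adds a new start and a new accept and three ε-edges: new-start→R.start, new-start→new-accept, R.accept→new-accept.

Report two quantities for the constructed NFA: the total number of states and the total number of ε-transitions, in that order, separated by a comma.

10, 7

By structural recursion:
Each of the 5 symbol leaves contributes 2 states and 0 ε-transitions.
  1·1 : 3 states, 0 ε-transitions
  (1·1)* : 5 states, 4 ε-transitions
  (1·1)*·1 : 6 states, 4 ε-transitions
  ((1·1)*·1)? : 8 states, 7 ε-transitions
  ((1·1)*·1)?·0·1 : 10 states, 7 ε-transitions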